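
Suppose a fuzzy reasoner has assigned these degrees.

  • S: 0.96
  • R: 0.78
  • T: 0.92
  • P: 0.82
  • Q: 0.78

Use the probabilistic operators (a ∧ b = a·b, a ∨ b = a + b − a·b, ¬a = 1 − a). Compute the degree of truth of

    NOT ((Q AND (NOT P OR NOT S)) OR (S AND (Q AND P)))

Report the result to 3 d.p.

0.322

NOT P = 1 − 0.8200 = 0.1800
NOT S = 1 − 0.9600 = 0.0400
NOT P OR NOT S = a + b − a·b on (0.1800, 0.0400) = 0.2128
Q AND (NOT P OR NOT S) = a·b on (0.7800, 0.2128) = 0.1660
Q AND P = a·b on (0.7800, 0.8200) = 0.6396
S AND (Q AND P) = a·b on (0.9600, 0.6396) = 0.6140
(Q AND (NOT P OR NOT S)) OR (S AND (Q AND P)) = a + b − a·b on (0.1660, 0.6140) = 0.6781
NOT ((Q AND (NOT P OR NOT S)) OR (S AND (Q AND P))) = 1 − 0.6781 = 0.3219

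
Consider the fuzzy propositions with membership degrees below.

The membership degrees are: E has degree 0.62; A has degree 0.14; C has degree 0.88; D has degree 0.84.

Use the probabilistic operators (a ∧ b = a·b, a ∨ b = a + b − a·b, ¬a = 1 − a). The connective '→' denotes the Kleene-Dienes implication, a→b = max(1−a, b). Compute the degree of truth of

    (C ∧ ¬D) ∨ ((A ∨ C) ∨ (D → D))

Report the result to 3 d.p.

¬D = 1 − 0.8400 = 0.1600
C ∧ ¬D = a·b on (0.8800, 0.1600) = 0.1408
A ∨ C = a + b − a·b on (0.1400, 0.8800) = 0.8968
D → D  [Kleene-Dienes: max(1−a, b)] with a=0.8400, b=0.8400 → 0.8400
(A ∨ C) ∨ (D → D) = a + b − a·b on (0.8968, 0.8400) = 0.9835
(C ∧ ¬D) ∨ ((A ∨ C) ∨ (D → D)) = a + b − a·b on (0.1408, 0.9835) = 0.9858

0.986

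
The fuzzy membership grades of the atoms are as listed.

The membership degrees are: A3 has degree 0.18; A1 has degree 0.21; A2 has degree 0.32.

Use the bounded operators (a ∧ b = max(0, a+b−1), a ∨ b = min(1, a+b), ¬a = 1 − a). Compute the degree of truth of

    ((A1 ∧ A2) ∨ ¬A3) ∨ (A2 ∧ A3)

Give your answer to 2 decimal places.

A1 ∧ A2 = max(0, a+b−1) on (0.21, 0.32) = 0.00
¬A3 = 1 − 0.18 = 0.82
(A1 ∧ A2) ∨ ¬A3 = min(1, a+b) on (0.00, 0.82) = 0.82
A2 ∧ A3 = max(0, a+b−1) on (0.32, 0.18) = 0.00
((A1 ∧ A2) ∨ ¬A3) ∨ (A2 ∧ A3) = min(1, a+b) on (0.82, 0.00) = 0.82

0.82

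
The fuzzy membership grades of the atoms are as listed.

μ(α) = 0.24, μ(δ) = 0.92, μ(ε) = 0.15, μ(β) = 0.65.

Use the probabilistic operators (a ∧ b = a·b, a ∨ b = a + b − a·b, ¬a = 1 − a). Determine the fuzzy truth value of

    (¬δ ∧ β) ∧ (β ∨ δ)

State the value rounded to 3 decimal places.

¬δ = 1 − 0.9200 = 0.0800
¬δ ∧ β = a·b on (0.0800, 0.6500) = 0.0520
β ∨ δ = a + b − a·b on (0.6500, 0.9200) = 0.9720
(¬δ ∧ β) ∧ (β ∨ δ) = a·b on (0.0520, 0.9720) = 0.0505

0.051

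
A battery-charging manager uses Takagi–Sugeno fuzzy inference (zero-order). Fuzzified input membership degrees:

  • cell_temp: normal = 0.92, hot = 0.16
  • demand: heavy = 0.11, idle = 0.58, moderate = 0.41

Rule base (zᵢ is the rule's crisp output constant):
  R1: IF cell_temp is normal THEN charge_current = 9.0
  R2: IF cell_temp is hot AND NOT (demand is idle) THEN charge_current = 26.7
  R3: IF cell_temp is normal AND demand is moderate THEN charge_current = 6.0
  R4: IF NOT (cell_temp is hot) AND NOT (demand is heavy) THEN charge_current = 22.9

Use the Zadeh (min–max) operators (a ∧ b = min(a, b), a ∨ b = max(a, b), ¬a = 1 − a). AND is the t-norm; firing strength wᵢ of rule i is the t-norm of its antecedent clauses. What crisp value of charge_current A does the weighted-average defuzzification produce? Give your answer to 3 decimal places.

R1 (z=9.0): normal=0.92 → w = 0.92
R2 (z=26.7): hot=0.16, ¬idle=1−0.58=0.42; AND[min(a, b)] → w = 0.16
R3 (z=6.0): normal=0.92, moderate=0.41; AND[min(a, b)] → w = 0.41
R4 (z=22.9): ¬hot=1−0.16=0.84, ¬heavy=1−0.11=0.89; AND[min(a, b)] → w = 0.84
Weighted average = (0.92·9.0 + 0.16·26.7 + 0.41·6.0 + 0.84·22.9) / (0.92 + 0.16 + 0.41 + 0.84)
  = 34.2480 / 2.3300 = 14.699

14.699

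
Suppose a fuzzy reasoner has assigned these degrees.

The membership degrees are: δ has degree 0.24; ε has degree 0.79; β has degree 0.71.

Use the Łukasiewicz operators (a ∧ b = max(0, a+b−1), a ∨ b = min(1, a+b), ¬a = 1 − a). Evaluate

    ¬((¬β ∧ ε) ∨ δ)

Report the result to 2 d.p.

0.68

¬β = 1 − 0.71 = 0.29
¬β ∧ ε = max(0, a+b−1) on (0.29, 0.79) = 0.08
(¬β ∧ ε) ∨ δ = min(1, a+b) on (0.08, 0.24) = 0.32
¬((¬β ∧ ε) ∨ δ) = 1 − 0.32 = 0.68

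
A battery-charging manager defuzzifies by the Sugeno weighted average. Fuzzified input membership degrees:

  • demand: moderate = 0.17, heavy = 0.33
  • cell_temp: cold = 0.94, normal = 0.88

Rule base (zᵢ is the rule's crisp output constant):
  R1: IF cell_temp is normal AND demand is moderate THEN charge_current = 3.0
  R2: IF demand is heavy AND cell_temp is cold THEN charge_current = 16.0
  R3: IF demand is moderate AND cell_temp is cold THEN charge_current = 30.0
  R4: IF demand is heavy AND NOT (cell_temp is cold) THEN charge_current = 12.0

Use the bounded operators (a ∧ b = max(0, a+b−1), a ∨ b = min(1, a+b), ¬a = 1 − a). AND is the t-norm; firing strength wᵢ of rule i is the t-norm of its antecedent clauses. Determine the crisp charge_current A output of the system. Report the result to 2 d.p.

R1 (z=3.0): normal=0.88, moderate=0.17; AND[max(0, a+b−1)] → w = 0.05
R2 (z=16.0): heavy=0.33, cold=0.94; AND[max(0, a+b−1)] → w = 0.27
R3 (z=30.0): moderate=0.17, cold=0.94; AND[max(0, a+b−1)] → w = 0.11
R4 (z=12.0): heavy=0.33, ¬cold=1−0.94=0.06; AND[max(0, a+b−1)] → w = 0.00
Weighted average = (0.05·3.0 + 0.27·16.0 + 0.11·30.0 + 0.00·12.0) / (0.05 + 0.27 + 0.11 + 0.00)
  = 7.7700 / 0.4300 = 18.07

18.07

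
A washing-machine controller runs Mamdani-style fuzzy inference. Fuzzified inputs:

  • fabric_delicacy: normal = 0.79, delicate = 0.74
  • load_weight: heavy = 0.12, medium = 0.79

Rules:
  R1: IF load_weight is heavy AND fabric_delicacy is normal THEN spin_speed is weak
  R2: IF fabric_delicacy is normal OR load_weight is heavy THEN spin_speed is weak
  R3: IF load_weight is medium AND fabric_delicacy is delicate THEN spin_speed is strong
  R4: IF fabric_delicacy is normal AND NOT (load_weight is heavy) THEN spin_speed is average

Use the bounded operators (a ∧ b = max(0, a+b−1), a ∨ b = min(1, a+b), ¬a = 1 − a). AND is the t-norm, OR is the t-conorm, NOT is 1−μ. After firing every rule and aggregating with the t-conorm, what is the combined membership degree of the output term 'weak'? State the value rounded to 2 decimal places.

0.91

R1: heavy=0.12, normal=0.79; AND[max(0, a+b−1)] → w = 0.00
R2: normal=0.79, heavy=0.12; OR[min(1, a+b)] → w = 0.91
R3: medium=0.79, delicate=0.74; AND[max(0, a+b−1)] → w = 0.53
R4: normal=0.79, ¬heavy=1−0.12=0.88; AND[max(0, a+b−1)] → w = 0.67
Rules with consequent 'weak': {R1, R2} → strengths 0.00, 0.91
Aggregate via t-conorm [min(1, a+b)]: 0.91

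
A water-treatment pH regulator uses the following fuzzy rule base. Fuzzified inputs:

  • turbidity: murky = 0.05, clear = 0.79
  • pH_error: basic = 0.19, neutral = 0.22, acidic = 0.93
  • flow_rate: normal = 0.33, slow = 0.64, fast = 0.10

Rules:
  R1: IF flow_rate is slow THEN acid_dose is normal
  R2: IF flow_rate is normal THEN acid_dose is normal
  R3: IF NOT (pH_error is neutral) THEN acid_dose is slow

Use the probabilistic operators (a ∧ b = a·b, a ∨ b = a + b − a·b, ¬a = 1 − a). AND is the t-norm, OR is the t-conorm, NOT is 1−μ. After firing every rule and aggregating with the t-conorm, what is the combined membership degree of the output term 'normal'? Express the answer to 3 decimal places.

R1: slow=0.64 → w = 0.6400
R2: normal=0.33 → w = 0.3300
R3: ¬neutral=1−0.22=0.78 → w = 0.7800
Rules with consequent 'normal': {R1, R2} → strengths 0.6400, 0.3300
Aggregate via t-conorm [a + b − a·b]: 0.7588

0.759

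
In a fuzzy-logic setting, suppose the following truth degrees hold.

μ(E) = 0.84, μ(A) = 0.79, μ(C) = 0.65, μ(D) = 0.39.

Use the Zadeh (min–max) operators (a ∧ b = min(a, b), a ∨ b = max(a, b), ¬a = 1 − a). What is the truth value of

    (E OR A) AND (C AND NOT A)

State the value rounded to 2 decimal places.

E OR A = max(a, b) on (0.84, 0.79) = 0.84
NOT A = 1 − 0.79 = 0.21
C AND NOT A = min(a, b) on (0.65, 0.21) = 0.21
(E OR A) AND (C AND NOT A) = min(a, b) on (0.84, 0.21) = 0.21

0.21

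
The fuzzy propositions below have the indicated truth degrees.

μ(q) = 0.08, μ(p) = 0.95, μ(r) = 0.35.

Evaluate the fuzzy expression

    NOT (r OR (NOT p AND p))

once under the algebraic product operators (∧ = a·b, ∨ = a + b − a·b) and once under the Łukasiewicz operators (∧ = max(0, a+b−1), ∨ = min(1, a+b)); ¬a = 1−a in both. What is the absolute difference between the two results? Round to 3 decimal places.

0.031

Under algebraic product:
  NOT p = 1 − 0.9500 = 0.0500
  NOT p AND p = a·b on (0.0500, 0.9500) = 0.0475
  r OR (NOT p AND p) = a + b − a·b on (0.3500, 0.0475) = 0.3809
  NOT (r OR (NOT p AND p)) = 1 − 0.3809 = 0.6191
  → value = 0.6191
Under Łukasiewicz:
  NOT p = 1 − 0.95 = 0.05
  NOT p AND p = max(0, a+b−1) on (0.05, 0.95) = 0.00
  r OR (NOT p AND p) = min(1, a+b) on (0.35, 0.00) = 0.35
  NOT (r OR (NOT p AND p)) = 1 − 0.35 = 0.65
  → value = 0.6500
|0.6191 − 0.6500| = 0.031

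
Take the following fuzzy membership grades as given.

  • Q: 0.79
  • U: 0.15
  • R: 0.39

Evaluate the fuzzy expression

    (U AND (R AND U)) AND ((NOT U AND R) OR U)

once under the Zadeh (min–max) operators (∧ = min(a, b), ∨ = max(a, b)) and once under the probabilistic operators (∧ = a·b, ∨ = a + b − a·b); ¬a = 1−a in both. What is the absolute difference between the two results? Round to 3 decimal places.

Under Zadeh (min–max):
  R AND U = min(a, b) on (0.39, 0.15) = 0.15
  U AND (R AND U) = min(a, b) on (0.15, 0.15) = 0.15
  NOT U = 1 − 0.15 = 0.85
  NOT U AND R = min(a, b) on (0.85, 0.39) = 0.39
  (NOT U AND R) OR U = max(a, b) on (0.39, 0.15) = 0.39
  (U AND (R AND U)) AND ((NOT U AND R) OR U) = min(a, b) on (0.15, 0.39) = 0.15
  → value = 0.1500
Under probabilistic:
  R AND U = a·b on (0.3900, 0.1500) = 0.0585
  U AND (R AND U) = a·b on (0.1500, 0.0585) = 0.0088
  NOT U = 1 − 0.1500 = 0.8500
  NOT U AND R = a·b on (0.8500, 0.3900) = 0.3315
  (NOT U AND R) OR U = a + b − a·b on (0.3315, 0.1500) = 0.4318
  (U AND (R AND U)) AND ((NOT U AND R) OR U) = a·b on (0.0088, 0.4318) = 0.0038
  → value = 0.0038
|0.1500 − 0.0038| = 0.146

0.146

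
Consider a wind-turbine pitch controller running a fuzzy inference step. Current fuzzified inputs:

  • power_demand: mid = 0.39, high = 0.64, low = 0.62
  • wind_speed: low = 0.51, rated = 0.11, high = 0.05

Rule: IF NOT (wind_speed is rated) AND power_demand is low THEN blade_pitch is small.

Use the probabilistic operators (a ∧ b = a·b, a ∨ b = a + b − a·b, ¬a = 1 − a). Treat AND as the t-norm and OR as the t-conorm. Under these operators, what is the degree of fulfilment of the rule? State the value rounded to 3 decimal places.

firing strength: ¬rated=1−0.11=0.89, low=0.62; AND[a·b] → w = 0.5518

0.552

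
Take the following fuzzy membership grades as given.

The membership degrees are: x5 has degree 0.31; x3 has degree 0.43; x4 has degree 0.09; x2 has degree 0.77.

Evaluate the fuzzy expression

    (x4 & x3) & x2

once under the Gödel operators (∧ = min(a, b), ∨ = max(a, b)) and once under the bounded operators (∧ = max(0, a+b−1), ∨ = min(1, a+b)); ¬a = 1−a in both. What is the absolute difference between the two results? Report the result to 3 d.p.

Under Gödel:
  x4 & x3 = min(a, b) on (0.09, 0.43) = 0.09
  (x4 & x3) & x2 = min(a, b) on (0.09, 0.77) = 0.09
  → value = 0.0900
Under bounded:
  x4 & x3 = max(0, a+b−1) on (0.09, 0.43) = 0.00
  (x4 & x3) & x2 = max(0, a+b−1) on (0.00, 0.77) = 0.00
  → value = 0.0000
|0.0900 − 0.0000| = 0.090

0.090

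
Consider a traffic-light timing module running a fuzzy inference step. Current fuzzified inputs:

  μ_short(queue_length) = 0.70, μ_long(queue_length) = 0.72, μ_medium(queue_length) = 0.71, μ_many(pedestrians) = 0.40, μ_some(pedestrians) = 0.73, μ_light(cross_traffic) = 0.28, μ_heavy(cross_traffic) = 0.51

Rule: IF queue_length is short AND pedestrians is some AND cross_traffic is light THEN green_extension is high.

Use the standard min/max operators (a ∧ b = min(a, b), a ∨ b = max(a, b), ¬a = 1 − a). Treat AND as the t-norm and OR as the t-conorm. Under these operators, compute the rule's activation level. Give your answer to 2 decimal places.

0.28

firing strength: short=0.70, some=0.73, light=0.28; AND[min(a, b)] → w = 0.28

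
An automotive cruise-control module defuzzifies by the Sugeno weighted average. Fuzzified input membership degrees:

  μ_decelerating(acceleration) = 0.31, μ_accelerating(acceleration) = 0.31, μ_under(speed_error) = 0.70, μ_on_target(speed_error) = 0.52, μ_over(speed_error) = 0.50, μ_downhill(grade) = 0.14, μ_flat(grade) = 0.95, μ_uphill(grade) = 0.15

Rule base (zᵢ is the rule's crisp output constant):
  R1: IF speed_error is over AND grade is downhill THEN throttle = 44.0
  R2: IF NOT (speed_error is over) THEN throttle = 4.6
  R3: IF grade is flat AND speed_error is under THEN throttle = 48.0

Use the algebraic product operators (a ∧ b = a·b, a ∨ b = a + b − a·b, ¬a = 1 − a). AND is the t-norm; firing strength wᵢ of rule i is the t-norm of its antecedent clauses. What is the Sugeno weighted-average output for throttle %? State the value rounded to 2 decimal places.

30.20

R1 (z=44.0): over=0.50, downhill=0.14; AND[a·b] → w = 0.0700
R2 (z=4.6): ¬over=1−0.50=0.50 → w = 0.5000
R3 (z=48.0): flat=0.95, under=0.70; AND[a·b] → w = 0.6650
Weighted average = (0.0700·44.0 + 0.5000·4.6 + 0.6650·48.0) / (0.0700 + 0.5000 + 0.6650)
  = 37.3000 / 1.2350 = 30.20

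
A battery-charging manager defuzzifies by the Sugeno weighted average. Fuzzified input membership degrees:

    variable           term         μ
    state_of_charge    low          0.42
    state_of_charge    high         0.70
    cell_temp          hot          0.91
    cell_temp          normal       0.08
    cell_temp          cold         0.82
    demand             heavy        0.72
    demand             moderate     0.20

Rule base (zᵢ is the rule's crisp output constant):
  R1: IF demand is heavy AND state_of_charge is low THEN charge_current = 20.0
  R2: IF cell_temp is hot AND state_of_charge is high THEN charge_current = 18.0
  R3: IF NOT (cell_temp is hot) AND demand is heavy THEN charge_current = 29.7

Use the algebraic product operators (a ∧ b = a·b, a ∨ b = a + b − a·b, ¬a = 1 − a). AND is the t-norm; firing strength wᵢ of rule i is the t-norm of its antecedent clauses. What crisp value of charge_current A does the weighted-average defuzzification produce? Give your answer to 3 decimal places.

R1 (z=20.0): heavy=0.72, low=0.42; AND[a·b] → w = 0.3024
R2 (z=18.0): hot=0.91, high=0.70; AND[a·b] → w = 0.6370
R3 (z=29.7): ¬hot=1−0.91=0.09, heavy=0.72; AND[a·b] → w = 0.0648
Weighted average = (0.3024·20.0 + 0.6370·18.0 + 0.0648·29.7) / (0.3024 + 0.6370 + 0.0648)
  = 19.4386 / 1.0042 = 19.357

19.357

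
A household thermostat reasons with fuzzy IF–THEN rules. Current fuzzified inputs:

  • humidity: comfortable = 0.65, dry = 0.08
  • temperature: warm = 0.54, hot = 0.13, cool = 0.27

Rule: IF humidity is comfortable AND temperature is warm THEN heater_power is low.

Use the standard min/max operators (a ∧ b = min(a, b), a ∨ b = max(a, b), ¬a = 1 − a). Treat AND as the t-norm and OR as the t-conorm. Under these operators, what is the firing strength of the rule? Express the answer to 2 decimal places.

firing strength: comfortable=0.65, warm=0.54; AND[min(a, b)] → w = 0.54

0.54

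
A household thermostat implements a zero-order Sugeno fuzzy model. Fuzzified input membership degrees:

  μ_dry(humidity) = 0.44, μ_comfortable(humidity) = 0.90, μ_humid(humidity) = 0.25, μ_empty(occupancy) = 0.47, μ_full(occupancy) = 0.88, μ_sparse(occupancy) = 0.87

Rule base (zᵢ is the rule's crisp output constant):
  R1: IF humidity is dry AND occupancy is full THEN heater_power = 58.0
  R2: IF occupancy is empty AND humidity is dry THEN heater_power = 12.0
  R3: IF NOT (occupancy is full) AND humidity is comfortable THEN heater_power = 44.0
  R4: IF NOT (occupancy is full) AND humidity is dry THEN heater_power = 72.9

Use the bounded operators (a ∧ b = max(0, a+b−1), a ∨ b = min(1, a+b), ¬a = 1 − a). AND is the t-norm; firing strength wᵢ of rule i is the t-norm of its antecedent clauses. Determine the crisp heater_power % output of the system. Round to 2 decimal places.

R1 (z=58.0): dry=0.44, full=0.88; AND[max(0, a+b−1)] → w = 0.32
R2 (z=12.0): empty=0.47, dry=0.44; AND[max(0, a+b−1)] → w = 0.00
R3 (z=44.0): ¬full=1−0.88=0.12, comfortable=0.90; AND[max(0, a+b−1)] → w = 0.02
R4 (z=72.9): ¬full=1−0.88=0.12, dry=0.44; AND[max(0, a+b−1)] → w = 0.00
Weighted average = (0.32·58.0 + 0.00·12.0 + 0.02·44.0 + 0.00·72.9) / (0.32 + 0.00 + 0.02 + 0.00)
  = 19.4400 / 0.3400 = 57.18

57.18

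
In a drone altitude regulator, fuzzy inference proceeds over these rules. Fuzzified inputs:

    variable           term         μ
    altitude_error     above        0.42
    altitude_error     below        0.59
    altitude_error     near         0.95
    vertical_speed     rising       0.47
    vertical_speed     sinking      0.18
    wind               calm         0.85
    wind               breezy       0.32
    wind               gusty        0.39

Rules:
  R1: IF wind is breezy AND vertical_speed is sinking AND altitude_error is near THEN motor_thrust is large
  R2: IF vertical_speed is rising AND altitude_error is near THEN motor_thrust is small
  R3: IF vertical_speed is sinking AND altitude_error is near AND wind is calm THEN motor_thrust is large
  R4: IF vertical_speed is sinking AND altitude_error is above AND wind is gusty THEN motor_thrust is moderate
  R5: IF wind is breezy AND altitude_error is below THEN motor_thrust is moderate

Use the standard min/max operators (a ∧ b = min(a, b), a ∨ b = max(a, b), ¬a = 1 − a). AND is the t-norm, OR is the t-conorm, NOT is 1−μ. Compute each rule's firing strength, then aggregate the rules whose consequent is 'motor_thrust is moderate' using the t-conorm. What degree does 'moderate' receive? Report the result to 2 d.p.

0.32

R1: breezy=0.32, sinking=0.18, near=0.95; AND[min(a, b)] → w = 0.18
R2: rising=0.47, near=0.95; AND[min(a, b)] → w = 0.47
R3: sinking=0.18, near=0.95, calm=0.85; AND[min(a, b)] → w = 0.18
R4: sinking=0.18, above=0.42, gusty=0.39; AND[min(a, b)] → w = 0.18
R5: breezy=0.32, below=0.59; AND[min(a, b)] → w = 0.32
Rules with consequent 'moderate': {R4, R5} → strengths 0.18, 0.32
Aggregate via t-conorm [max(a, b)]: 0.32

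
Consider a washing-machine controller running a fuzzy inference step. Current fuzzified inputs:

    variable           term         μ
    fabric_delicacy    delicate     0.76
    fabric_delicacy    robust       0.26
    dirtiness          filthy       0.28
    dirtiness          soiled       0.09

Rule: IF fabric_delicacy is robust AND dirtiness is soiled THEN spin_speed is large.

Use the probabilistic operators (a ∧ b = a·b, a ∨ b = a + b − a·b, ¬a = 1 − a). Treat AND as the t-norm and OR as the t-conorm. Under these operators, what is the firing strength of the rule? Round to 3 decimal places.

0.023

firing strength: robust=0.26, soiled=0.09; AND[a·b] → w = 0.0234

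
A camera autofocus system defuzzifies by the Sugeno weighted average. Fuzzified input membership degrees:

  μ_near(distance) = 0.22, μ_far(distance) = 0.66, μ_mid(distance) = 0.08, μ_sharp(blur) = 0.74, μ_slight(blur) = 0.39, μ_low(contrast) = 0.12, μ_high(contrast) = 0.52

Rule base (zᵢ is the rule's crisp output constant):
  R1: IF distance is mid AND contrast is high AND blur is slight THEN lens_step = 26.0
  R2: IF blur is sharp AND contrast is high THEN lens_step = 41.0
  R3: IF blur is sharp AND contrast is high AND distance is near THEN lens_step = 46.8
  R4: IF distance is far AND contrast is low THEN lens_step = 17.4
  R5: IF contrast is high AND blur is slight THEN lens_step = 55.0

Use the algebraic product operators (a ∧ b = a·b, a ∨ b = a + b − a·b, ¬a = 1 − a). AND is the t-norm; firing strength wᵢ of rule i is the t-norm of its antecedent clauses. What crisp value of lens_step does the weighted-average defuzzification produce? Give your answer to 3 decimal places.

42.586

R1 (z=26.0): mid=0.08, high=0.52, slight=0.39; AND[a·b] → w = 0.0162
R2 (z=41.0): sharp=0.74, high=0.52; AND[a·b] → w = 0.3848
R3 (z=46.8): sharp=0.74, high=0.52, near=0.22; AND[a·b] → w = 0.0847
R4 (z=17.4): far=0.66, low=0.12; AND[a·b] → w = 0.0792
R5 (z=55.0): high=0.52, slight=0.39; AND[a·b] → w = 0.2028
Weighted average = (0.0162·26.0 + 0.3848·41.0 + 0.0847·46.8 + 0.0792·17.4 + 0.2028·55.0) / (0.0162 + 0.3848 + 0.0847 + 0.0792 + 0.2028)
  = 32.6926 / 0.7677 = 42.586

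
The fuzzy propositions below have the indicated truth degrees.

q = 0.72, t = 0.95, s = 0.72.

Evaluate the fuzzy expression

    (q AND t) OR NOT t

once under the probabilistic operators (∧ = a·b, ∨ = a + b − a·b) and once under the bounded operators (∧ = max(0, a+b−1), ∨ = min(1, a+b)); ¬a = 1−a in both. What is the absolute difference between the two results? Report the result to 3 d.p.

0.020

Under probabilistic:
  q AND t = a·b on (0.7200, 0.9500) = 0.6840
  NOT t = 1 − 0.9500 = 0.0500
  (q AND t) OR NOT t = a + b − a·b on (0.6840, 0.0500) = 0.6998
  → value = 0.6998
Under bounded:
  q AND t = max(0, a+b−1) on (0.72, 0.95) = 0.67
  NOT t = 1 − 0.95 = 0.05
  (q AND t) OR NOT t = min(1, a+b) on (0.67, 0.05) = 0.72
  → value = 0.7200
|0.6998 − 0.7200| = 0.020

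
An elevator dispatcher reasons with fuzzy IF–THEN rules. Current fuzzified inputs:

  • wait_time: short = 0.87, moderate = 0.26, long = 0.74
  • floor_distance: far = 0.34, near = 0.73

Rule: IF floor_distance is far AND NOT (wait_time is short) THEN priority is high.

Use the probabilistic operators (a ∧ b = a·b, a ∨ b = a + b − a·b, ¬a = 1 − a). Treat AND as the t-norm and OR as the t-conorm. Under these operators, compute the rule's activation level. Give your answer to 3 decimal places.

0.044

firing strength: far=0.34, ¬short=1−0.87=0.13; AND[a·b] → w = 0.0442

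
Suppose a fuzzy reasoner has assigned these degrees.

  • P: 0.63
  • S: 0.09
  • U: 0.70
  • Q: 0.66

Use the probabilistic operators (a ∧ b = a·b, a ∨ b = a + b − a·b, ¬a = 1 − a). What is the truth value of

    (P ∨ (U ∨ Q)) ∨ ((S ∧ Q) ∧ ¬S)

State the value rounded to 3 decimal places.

0.964

U ∨ Q = a + b − a·b on (0.7000, 0.6600) = 0.8980
P ∨ (U ∨ Q) = a + b − a·b on (0.6300, 0.8980) = 0.9623
S ∧ Q = a·b on (0.0900, 0.6600) = 0.0594
¬S = 1 − 0.0900 = 0.9100
(S ∧ Q) ∧ ¬S = a·b on (0.0594, 0.9100) = 0.0541
(P ∨ (U ∨ Q)) ∨ ((S ∧ Q) ∧ ¬S) = a + b − a·b on (0.9623, 0.0541) = 0.9643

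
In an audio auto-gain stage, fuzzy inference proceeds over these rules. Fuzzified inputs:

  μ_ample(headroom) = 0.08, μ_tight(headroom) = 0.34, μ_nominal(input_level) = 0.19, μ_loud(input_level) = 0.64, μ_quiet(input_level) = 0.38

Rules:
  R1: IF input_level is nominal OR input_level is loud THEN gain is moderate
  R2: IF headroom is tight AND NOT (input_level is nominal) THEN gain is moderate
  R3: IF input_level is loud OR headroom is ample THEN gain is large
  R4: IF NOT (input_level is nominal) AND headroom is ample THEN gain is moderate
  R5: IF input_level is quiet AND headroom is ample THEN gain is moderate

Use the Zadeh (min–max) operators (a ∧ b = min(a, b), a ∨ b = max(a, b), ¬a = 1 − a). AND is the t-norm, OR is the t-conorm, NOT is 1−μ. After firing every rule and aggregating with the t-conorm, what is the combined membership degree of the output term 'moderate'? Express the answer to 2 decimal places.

R1: nominal=0.19, loud=0.64; OR[max(a, b)] → w = 0.64
R2: tight=0.34, ¬nominal=1−0.19=0.81; AND[min(a, b)] → w = 0.34
R3: loud=0.64, ample=0.08; OR[max(a, b)] → w = 0.64
R4: ¬nominal=1−0.19=0.81, ample=0.08; AND[min(a, b)] → w = 0.08
R5: quiet=0.38, ample=0.08; AND[min(a, b)] → w = 0.08
Rules with consequent 'moderate': {R1, R2, R4, R5} → strengths 0.64, 0.34, 0.08, 0.08
Aggregate via t-conorm [max(a, b)]: 0.64

0.64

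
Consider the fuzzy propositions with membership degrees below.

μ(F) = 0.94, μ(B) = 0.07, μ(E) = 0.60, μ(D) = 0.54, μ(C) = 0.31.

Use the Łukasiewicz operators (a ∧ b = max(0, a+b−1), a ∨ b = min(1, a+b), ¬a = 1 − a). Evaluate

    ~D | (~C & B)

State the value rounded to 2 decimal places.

0.46

~D = 1 − 0.54 = 0.46
~C = 1 − 0.31 = 0.69
~C & B = max(0, a+b−1) on (0.69, 0.07) = 0.00
~D | (~C & B) = min(1, a+b) on (0.46, 0.00) = 0.46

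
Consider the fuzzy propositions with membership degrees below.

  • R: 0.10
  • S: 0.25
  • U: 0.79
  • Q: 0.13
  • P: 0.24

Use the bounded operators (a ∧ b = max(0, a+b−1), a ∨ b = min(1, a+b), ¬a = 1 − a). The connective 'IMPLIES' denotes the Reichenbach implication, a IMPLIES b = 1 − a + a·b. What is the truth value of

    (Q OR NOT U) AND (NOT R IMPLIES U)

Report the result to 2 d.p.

NOT U = 1 − 0.79 = 0.21
Q OR NOT U = min(1, a+b) on (0.13, 0.21) = 0.34
NOT R = 1 − 0.10 = 0.90
NOT R IMPLIES U  [Reichenbach: 1 − a + a·b] with a=0.90, b=0.79 → 0.81
(Q OR NOT U) AND (NOT R IMPLIES U) = max(0, a+b−1) on (0.34, 0.81) = 0.15

0.15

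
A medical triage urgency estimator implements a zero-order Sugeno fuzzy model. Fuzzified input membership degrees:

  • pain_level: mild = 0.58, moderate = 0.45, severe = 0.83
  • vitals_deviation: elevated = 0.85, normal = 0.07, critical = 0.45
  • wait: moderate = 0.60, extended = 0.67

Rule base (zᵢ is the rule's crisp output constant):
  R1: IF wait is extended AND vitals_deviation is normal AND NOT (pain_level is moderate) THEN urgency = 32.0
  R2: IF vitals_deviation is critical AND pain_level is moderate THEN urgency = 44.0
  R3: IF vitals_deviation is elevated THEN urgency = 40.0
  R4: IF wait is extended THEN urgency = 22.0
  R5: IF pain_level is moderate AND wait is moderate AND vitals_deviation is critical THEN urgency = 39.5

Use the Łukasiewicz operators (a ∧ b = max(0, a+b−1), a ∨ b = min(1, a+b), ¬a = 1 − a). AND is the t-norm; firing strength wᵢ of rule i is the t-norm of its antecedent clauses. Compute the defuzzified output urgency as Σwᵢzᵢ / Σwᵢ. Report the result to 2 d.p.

32.07

R1 (z=32.0): extended=0.67, normal=0.07, ¬moderate=1−0.45=0.55; AND[max(0, a+b−1)] → w = 0.00
R2 (z=44.0): critical=0.45, moderate=0.45; AND[max(0, a+b−1)] → w = 0.00
R3 (z=40.0): elevated=0.85 → w = 0.85
R4 (z=22.0): extended=0.67 → w = 0.67
R5 (z=39.5): moderate=0.45, moderate=0.60, critical=0.45; AND[max(0, a+b−1)] → w = 0.00
Weighted average = (0.00·32.0 + 0.00·44.0 + 0.85·40.0 + 0.67·22.0 + 0.00·39.5) / (0.00 + 0.00 + 0.85 + 0.67 + 0.00)
  = 48.7400 / 1.5200 = 32.07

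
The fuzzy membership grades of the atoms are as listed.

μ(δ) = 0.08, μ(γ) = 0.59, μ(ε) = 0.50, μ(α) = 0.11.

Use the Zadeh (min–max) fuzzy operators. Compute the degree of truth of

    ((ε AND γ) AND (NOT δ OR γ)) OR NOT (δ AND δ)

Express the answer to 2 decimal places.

0.92

ε AND γ = min(a, b) on (0.50, 0.59) = 0.50
NOT δ = 1 − 0.08 = 0.92
NOT δ OR γ = max(a, b) on (0.92, 0.59) = 0.92
(ε AND γ) AND (NOT δ OR γ) = min(a, b) on (0.50, 0.92) = 0.50
δ AND δ = min(a, b) on (0.08, 0.08) = 0.08
NOT (δ AND δ) = 1 − 0.08 = 0.92
((ε AND γ) AND (NOT δ OR γ)) OR NOT (δ AND δ) = max(a, b) on (0.50, 0.92) = 0.92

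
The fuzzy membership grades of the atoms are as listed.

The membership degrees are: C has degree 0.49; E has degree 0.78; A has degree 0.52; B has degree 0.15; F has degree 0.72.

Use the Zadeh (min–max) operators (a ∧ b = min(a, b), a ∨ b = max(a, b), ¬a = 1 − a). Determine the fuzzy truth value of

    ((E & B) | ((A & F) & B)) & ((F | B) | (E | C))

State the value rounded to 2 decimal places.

0.15

E & B = min(a, b) on (0.78, 0.15) = 0.15
A & F = min(a, b) on (0.52, 0.72) = 0.52
(A & F) & B = min(a, b) on (0.52, 0.15) = 0.15
(E & B) | ((A & F) & B) = max(a, b) on (0.15, 0.15) = 0.15
F | B = max(a, b) on (0.72, 0.15) = 0.72
E | C = max(a, b) on (0.78, 0.49) = 0.78
(F | B) | (E | C) = max(a, b) on (0.72, 0.78) = 0.78
((E & B) | ((A & F) & B)) & ((F | B) | (E | C)) = min(a, b) on (0.15, 0.78) = 0.15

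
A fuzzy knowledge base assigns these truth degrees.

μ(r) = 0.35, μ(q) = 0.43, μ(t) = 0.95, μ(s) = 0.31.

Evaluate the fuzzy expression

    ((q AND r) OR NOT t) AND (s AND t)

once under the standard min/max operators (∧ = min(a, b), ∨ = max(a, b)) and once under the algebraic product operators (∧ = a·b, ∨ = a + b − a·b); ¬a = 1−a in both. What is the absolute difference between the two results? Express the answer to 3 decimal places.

Under standard min/max:
  q AND r = min(a, b) on (0.43, 0.35) = 0.35
  NOT t = 1 − 0.95 = 0.05
  (q AND r) OR NOT t = max(a, b) on (0.35, 0.05) = 0.35
  s AND t = min(a, b) on (0.31, 0.95) = 0.31
  ((q AND r) OR NOT t) AND (s AND t) = min(a, b) on (0.35, 0.31) = 0.31
  → value = 0.3100
Under algebraic product:
  q AND r = a·b on (0.4300, 0.3500) = 0.1505
  NOT t = 1 − 0.9500 = 0.0500
  (q AND r) OR NOT t = a + b − a·b on (0.1505, 0.0500) = 0.1930
  s AND t = a·b on (0.3100, 0.9500) = 0.2945
  ((q AND r) OR NOT t) AND (s AND t) = a·b on (0.1930, 0.2945) = 0.0568
  → value = 0.0568
|0.3100 − 0.0568| = 0.253

0.253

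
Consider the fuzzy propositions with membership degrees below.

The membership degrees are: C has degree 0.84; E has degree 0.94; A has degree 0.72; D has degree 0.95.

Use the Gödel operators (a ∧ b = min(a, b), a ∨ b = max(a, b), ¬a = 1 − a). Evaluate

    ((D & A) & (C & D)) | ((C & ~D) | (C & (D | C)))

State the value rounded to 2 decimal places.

0.84

D & A = min(a, b) on (0.95, 0.72) = 0.72
C & D = min(a, b) on (0.84, 0.95) = 0.84
(D & A) & (C & D) = min(a, b) on (0.72, 0.84) = 0.72
~D = 1 − 0.95 = 0.05
C & ~D = min(a, b) on (0.84, 0.05) = 0.05
D | C = max(a, b) on (0.95, 0.84) = 0.95
C & (D | C) = min(a, b) on (0.84, 0.95) = 0.84
(C & ~D) | (C & (D | C)) = max(a, b) on (0.05, 0.84) = 0.84
((D & A) & (C & D)) | ((C & ~D) | (C & (D | C))) = max(a, b) on (0.72, 0.84) = 0.84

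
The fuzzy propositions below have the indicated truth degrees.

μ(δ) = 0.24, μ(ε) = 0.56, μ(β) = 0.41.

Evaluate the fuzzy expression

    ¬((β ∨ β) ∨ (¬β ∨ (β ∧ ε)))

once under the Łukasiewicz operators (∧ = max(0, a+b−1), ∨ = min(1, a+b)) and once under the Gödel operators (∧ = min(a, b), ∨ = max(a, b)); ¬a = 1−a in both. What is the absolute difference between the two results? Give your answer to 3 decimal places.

0.410

Under Łukasiewicz:
  β ∨ β = min(1, a+b) on (0.41, 0.41) = 0.82
  ¬β = 1 − 0.41 = 0.59
  β ∧ ε = max(0, a+b−1) on (0.41, 0.56) = 0.00
  ¬β ∨ (β ∧ ε) = min(1, a+b) on (0.59, 0.00) = 0.59
  (β ∨ β) ∨ (¬β ∨ (β ∧ ε)) = min(1, a+b) on (0.82, 0.59) = 1.00
  ¬((β ∨ β) ∨ (¬β ∨ (β ∧ ε))) = 1 − 1.00 = 0.00
  → value = 0.0000
Under Gödel:
  β ∨ β = max(a, b) on (0.41, 0.41) = 0.41
  ¬β = 1 − 0.41 = 0.59
  β ∧ ε = min(a, b) on (0.41, 0.56) = 0.41
  ¬β ∨ (β ∧ ε) = max(a, b) on (0.59, 0.41) = 0.59
  (β ∨ β) ∨ (¬β ∨ (β ∧ ε)) = max(a, b) on (0.41, 0.59) = 0.59
  ¬((β ∨ β) ∨ (¬β ∨ (β ∧ ε))) = 1 − 0.59 = 0.41
  → value = 0.4100
|0.0000 − 0.4100| = 0.410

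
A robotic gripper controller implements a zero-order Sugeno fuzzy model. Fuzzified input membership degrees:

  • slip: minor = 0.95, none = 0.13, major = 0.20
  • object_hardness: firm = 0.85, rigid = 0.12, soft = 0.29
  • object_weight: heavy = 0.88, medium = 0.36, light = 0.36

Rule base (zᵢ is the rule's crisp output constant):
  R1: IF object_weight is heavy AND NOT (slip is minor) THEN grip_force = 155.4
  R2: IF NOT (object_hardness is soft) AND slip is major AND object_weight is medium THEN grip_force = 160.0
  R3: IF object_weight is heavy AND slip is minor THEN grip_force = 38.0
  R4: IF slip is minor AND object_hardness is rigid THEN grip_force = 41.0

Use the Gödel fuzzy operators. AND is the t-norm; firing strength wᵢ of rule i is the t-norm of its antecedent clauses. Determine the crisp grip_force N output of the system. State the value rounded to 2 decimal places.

62.50

R1 (z=155.4): heavy=0.88, ¬minor=1−0.95=0.05; AND[min(a, b)] → w = 0.05
R2 (z=160.0): ¬soft=1−0.29=0.71, major=0.20, medium=0.36; AND[min(a, b)] → w = 0.20
R3 (z=38.0): heavy=0.88, minor=0.95; AND[min(a, b)] → w = 0.88
R4 (z=41.0): minor=0.95, rigid=0.12; AND[min(a, b)] → w = 0.12
Weighted average = (0.05·155.4 + 0.20·160.0 + 0.88·38.0 + 0.12·41.0) / (0.05 + 0.20 + 0.88 + 0.12)
  = 78.1300 / 1.2500 = 62.50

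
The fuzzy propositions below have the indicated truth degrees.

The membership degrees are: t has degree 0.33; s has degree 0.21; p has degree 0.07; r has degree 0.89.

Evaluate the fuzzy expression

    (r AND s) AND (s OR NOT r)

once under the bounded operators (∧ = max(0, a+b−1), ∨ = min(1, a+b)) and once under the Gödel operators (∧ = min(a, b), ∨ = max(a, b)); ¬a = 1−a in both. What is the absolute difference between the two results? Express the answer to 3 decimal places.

0.210

Under bounded:
  r AND s = max(0, a+b−1) on (0.89, 0.21) = 0.10
  NOT r = 1 − 0.89 = 0.11
  s OR NOT r = min(1, a+b) on (0.21, 0.11) = 0.32
  (r AND s) AND (s OR NOT r) = max(0, a+b−1) on (0.10, 0.32) = 0.00
  → value = 0.0000
Under Gödel:
  r AND s = min(a, b) on (0.89, 0.21) = 0.21
  NOT r = 1 − 0.89 = 0.11
  s OR NOT r = max(a, b) on (0.21, 0.11) = 0.21
  (r AND s) AND (s OR NOT r) = min(a, b) on (0.21, 0.21) = 0.21
  → value = 0.2100
|0.0000 − 0.2100| = 0.210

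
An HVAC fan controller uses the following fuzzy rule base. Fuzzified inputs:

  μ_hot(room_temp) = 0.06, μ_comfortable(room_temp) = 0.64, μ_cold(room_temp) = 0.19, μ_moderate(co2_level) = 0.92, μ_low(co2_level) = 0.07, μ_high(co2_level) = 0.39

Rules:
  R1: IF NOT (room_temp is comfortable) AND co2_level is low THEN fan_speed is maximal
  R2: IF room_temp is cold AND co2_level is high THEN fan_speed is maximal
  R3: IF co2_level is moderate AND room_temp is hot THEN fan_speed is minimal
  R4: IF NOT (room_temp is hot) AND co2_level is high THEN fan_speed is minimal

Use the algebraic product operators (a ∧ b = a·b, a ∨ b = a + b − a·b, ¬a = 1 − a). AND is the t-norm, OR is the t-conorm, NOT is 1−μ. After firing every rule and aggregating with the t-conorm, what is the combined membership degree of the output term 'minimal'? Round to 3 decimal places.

0.402

R1: ¬comfortable=1−0.64=0.36, low=0.07; AND[a·b] → w = 0.0252
R2: cold=0.19, high=0.39; AND[a·b] → w = 0.0741
R3: moderate=0.92, hot=0.06; AND[a·b] → w = 0.0552
R4: ¬hot=1−0.06=0.94, high=0.39; AND[a·b] → w = 0.3666
Rules with consequent 'minimal': {R3, R4} → strengths 0.0552, 0.3666
Aggregate via t-conorm [a + b − a·b]: 0.4016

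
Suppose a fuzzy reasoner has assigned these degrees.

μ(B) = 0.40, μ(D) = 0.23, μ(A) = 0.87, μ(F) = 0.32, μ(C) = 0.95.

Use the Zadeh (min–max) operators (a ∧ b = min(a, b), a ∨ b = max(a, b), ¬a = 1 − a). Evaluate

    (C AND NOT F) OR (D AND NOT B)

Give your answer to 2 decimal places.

0.68

NOT F = 1 − 0.32 = 0.68
C AND NOT F = min(a, b) on (0.95, 0.68) = 0.68
NOT B = 1 − 0.40 = 0.60
D AND NOT B = min(a, b) on (0.23, 0.60) = 0.23
(C AND NOT F) OR (D AND NOT B) = max(a, b) on (0.68, 0.23) = 0.68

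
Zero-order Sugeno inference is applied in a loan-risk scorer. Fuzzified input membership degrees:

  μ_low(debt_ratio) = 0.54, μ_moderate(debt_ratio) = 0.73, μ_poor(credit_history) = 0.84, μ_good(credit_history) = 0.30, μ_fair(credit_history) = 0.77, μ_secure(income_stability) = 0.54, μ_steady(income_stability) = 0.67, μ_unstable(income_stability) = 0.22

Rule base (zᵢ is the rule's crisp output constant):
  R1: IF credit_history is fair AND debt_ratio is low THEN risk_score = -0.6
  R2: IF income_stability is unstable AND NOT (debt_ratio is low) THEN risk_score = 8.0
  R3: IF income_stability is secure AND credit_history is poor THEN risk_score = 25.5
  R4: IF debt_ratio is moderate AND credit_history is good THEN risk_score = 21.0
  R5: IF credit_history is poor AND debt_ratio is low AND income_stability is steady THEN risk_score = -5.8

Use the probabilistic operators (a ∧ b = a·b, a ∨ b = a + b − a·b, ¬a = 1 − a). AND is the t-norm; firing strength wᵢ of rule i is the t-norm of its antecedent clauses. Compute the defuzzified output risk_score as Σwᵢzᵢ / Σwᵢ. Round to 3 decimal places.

10.019

R1 (z=-0.6): fair=0.77, low=0.54; AND[a·b] → w = 0.4158
R2 (z=8.0): unstable=0.22, ¬low=1−0.54=0.46; AND[a·b] → w = 0.1012
R3 (z=25.5): secure=0.54, poor=0.84; AND[a·b] → w = 0.4536
R4 (z=21.0): moderate=0.73, good=0.30; AND[a·b] → w = 0.2190
R5 (z=-5.8): poor=0.84, low=0.54, steady=0.67; AND[a·b] → w = 0.3039
Weighted average = (0.4158·-0.6 + 0.1012·8.0 + 0.4536·25.5 + 0.2190·21.0 + 0.3039·-5.8) / (0.4158 + 0.1012 + 0.4536 + 0.2190 + 0.3039)
  = 14.9632 / 1.4935 = 10.019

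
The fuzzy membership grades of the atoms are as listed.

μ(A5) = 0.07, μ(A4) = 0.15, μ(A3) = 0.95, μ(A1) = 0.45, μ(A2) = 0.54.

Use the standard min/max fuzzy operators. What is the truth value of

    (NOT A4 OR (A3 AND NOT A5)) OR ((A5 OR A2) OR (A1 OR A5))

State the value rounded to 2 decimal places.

0.93

NOT A4 = 1 − 0.15 = 0.85
NOT A5 = 1 − 0.07 = 0.93
A3 AND NOT A5 = min(a, b) on (0.95, 0.93) = 0.93
NOT A4 OR (A3 AND NOT A5) = max(a, b) on (0.85, 0.93) = 0.93
A5 OR A2 = max(a, b) on (0.07, 0.54) = 0.54
A1 OR A5 = max(a, b) on (0.45, 0.07) = 0.45
(A5 OR A2) OR (A1 OR A5) = max(a, b) on (0.54, 0.45) = 0.54
(NOT A4 OR (A3 AND NOT A5)) OR ((A5 OR A2) OR (A1 OR A5)) = max(a, b) on (0.93, 0.54) = 0.93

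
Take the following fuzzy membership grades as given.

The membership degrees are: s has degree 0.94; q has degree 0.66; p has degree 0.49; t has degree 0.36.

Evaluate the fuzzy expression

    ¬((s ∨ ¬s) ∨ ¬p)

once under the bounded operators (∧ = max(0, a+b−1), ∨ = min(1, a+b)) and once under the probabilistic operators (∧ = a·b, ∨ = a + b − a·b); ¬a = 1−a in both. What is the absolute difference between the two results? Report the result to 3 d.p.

Under bounded:
  ¬s = 1 − 0.94 = 0.06
  s ∨ ¬s = min(1, a+b) on (0.94, 0.06) = 1.00
  ¬p = 1 − 0.49 = 0.51
  (s ∨ ¬s) ∨ ¬p = min(1, a+b) on (1.00, 0.51) = 1.00
  ¬((s ∨ ¬s) ∨ ¬p) = 1 − 1.00 = 0.00
  → value = 0.0000
Under probabilistic:
  ¬s = 1 − 0.9400 = 0.0600
  s ∨ ¬s = a + b − a·b on (0.9400, 0.0600) = 0.9436
  ¬p = 1 − 0.4900 = 0.5100
  (s ∨ ¬s) ∨ ¬p = a + b − a·b on (0.9436, 0.5100) = 0.9724
  ¬((s ∨ ¬s) ∨ ¬p) = 1 − 0.9724 = 0.0276
  → value = 0.0276
|0.0000 − 0.0276| = 0.028

0.028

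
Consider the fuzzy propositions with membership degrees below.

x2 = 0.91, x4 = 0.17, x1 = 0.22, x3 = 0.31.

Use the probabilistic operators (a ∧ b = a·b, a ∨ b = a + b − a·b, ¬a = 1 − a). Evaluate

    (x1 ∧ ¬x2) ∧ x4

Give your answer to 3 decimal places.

¬x2 = 1 − 0.9100 = 0.0900
x1 ∧ ¬x2 = a·b on (0.2200, 0.0900) = 0.0198
(x1 ∧ ¬x2) ∧ x4 = a·b on (0.0198, 0.1700) = 0.0034

0.003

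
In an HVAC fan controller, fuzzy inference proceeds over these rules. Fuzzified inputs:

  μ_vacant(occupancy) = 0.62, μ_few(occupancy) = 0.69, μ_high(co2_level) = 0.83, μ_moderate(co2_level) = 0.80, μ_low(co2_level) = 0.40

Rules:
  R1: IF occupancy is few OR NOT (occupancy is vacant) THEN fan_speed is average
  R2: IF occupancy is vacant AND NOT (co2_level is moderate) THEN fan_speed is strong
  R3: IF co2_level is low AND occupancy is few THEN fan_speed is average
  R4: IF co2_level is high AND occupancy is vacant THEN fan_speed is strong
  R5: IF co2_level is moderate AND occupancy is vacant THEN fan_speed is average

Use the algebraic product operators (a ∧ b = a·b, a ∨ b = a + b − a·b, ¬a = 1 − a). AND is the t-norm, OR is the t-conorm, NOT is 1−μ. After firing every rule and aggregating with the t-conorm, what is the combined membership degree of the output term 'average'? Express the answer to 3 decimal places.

0.930

R1: few=0.69, ¬vacant=1−0.62=0.38; OR[a + b − a·b] → w = 0.8078
R2: vacant=0.62, ¬moderate=1−0.80=0.20; AND[a·b] → w = 0.1240
R3: low=0.40, few=0.69; AND[a·b] → w = 0.2760
R4: high=0.83, vacant=0.62; AND[a·b] → w = 0.5146
R5: moderate=0.80, vacant=0.62; AND[a·b] → w = 0.4960
Rules with consequent 'average': {R1, R3, R5} → strengths 0.8078, 0.2760, 0.4960
Aggregate via t-conorm [a + b − a·b]: 0.9299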